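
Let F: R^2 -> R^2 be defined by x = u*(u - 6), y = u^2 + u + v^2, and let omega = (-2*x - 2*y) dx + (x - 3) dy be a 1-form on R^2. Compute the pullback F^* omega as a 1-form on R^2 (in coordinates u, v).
F^* omega = (-6*u^3 + 33*u^2 - 4*u*v^2 - 72*u + 12*v^2 - 3) du + (2*v*(u^2 - 6*u - 3)) dv

Using F^*(f dg) = (f ∘ F) d(g ∘ F), substitute each coordinate x_i by F_i(u, v) in f_i, and replace dx_i by d F_i = (∂F_i/∂u) du + (∂F_i/∂v) dv.
  For the x component: f_1(F) = -4*u^2 + 10*u - 2*v^2; d F_1 = (2*u - 6) du + (0) dv
  For the y component: f_2(F) = u^2 - 6*u - 3; d F_2 = (2*u + 1) du + (2*v) dv
Combining and collecting du, dv coefficients:
  coeff of du: -6*u^3 + 33*u^2 - 4*u*v^2 - 72*u + 12*v^2 - 3
  coeff of dv: 2*v*(u^2 - 6*u - 3)
F^* omega = (-6*u^3 + 33*u^2 - 4*u*v^2 - 72*u + 12*v^2 - 3) du + (2*v*(u^2 - 6*u - 3)) dv.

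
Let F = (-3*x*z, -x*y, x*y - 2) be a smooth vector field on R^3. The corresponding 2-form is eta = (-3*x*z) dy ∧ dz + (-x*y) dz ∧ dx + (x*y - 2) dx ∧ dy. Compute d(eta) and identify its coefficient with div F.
d(eta) = (-x - 3*z) dx ∧ dy ∧ dz; div F = -x - 3*z

For a 2-form in R^3 of the form above, applying d gives a 3-form with coefficient ∂P/∂x + ∂Q/∂y + ∂R/∂z:
  ∂P/∂x = -3*z
  ∂Q/∂y = -x
  ∂R/∂z = 0
Sum = -x - 3*z, which is exactly div F.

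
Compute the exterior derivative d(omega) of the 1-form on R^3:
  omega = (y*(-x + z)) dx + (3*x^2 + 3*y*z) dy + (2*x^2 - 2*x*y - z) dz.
d(omega) = (7*x - z) dx ∧ dy + (4*x - 3*y) dx ∧ dz + (-2*x - 3*y) dy ∧ dz

For a 1-form omega = sum_i f_i dx_i, the exterior derivative is
  d(omega) = sum_{i < j} (∂f_j/∂x_i - ∂f_i/∂x_j) dx_i ∧ dx_j.
  coefficient of dx ∧ dy: ∂f_2/∂x - ∂f_1/∂y = ∂(3*x^2 + 3*y*z)/∂x - ∂(y*(-x + z))/∂y = 7*x - z
  coefficient of dx ∧ dz: ∂f_3/∂x - ∂f_1/∂z = ∂(2*x^2 - 2*x*y - z)/∂x - ∂(y*(-x + z))/∂z = 4*x - 3*y
  coefficient of dy ∧ dz: ∂f_3/∂y - ∂f_2/∂z = ∂(2*x^2 - 2*x*y - z)/∂y - ∂(3*x^2 + 3*y*z)/∂z = -2*x - 3*y
Assembling: d(omega) = (7*x - z) dx ∧ dy + (4*x - 3*y) dx ∧ dz + (-2*x - 3*y) dy ∧ dz.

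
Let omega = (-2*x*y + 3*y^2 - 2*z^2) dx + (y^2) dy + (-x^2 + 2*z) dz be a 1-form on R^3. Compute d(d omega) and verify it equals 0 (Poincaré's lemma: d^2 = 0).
d(d omega) = 0

Step 1: d omega = sum_{i<j} (∂f_j/∂x_i - ∂f_i/∂x_j) dx_i ∧ dx_j:
  coeff of dx ∧ dy: 2*x - 6*y
  coeff of dx ∧ dz: -2*x + 4*z
  coeff of dy ∧ dz: 0
Step 2: Apply d again to each 2-form coefficient. The only possible 3-form in R^3 is dx ∧ dy ∧ dz, with coefficient
  ∂(coeff of dy∧dz)/∂x - ∂(coeff of dx∧dz)/∂y + ∂(coeff of dx∧dy)/∂z
  = ∂/∂x (0) - ∂/∂y (-2*x + 4*z) + ∂/∂z (2*x - 6*y).
Each of these terms simplifies to sums of mixed partials that cancel in pairs. The result is 0 (by equality of mixed partials for smooth functions — Schwarz / Clairaut).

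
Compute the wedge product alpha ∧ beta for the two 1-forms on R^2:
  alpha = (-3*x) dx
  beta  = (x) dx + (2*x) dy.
alpha ∧ beta = (-6*x^2) dx ∧ dy

Distribute the wedge, using dx_i ∧ dx_j = -dx_j ∧ dx_i and dx_i ∧ dx_i = 0. For each pair (i, j) with i < j, the coefficient of dx_i ∧ dx_j in alpha ∧ beta is (alpha_i * beta_j - alpha_j * beta_i). Collecting: alpha ∧ beta = (-6*x^2) dx ∧ dy.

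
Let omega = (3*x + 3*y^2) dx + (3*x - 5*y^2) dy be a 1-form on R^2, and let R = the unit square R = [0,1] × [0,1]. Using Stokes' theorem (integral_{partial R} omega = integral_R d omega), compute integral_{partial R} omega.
integral_(partial R) omega = 0

Stokes: integral_partial_R omega = integral_R d omega with d omega = (∂Q/∂x - ∂P/∂y) dx ∧ dy.
  ∂Q/∂x = 3
  ∂P/∂y = 6*y
  integrand = ∂Q/∂x - ∂P/∂y = 3 - 6*y.
Integrating over R: integral_0^1 integral_0^1 (3 - 6*y) dx dy = 0.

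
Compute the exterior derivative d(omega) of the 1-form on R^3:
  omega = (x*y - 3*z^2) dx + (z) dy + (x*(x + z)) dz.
d(omega) = (-x) dx ∧ dy + (2*x + 7*z) dx ∧ dz + (-1) dy ∧ dz

For a 1-form omega = sum_i f_i dx_i, the exterior derivative is
  d(omega) = sum_{i < j} (∂f_j/∂x_i - ∂f_i/∂x_j) dx_i ∧ dx_j.
  coefficient of dx ∧ dy: ∂f_2/∂x - ∂f_1/∂y = ∂(z)/∂x - ∂(x*y - 3*z^2)/∂y = -x
  coefficient of dx ∧ dz: ∂f_3/∂x - ∂f_1/∂z = ∂(x*(x + z))/∂x - ∂(x*y - 3*z^2)/∂z = 2*x + 7*z
  coefficient of dy ∧ dz: ∂f_3/∂y - ∂f_2/∂z = ∂(x*(x + z))/∂y - ∂(z)/∂z = -1
Assembling: d(omega) = (-x) dx ∧ dy + (2*x + 7*z) dx ∧ dz + (-1) dy ∧ dz.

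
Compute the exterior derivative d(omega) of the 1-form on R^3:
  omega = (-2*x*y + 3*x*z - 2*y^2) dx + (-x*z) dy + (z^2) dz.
d(omega) = (2*x + 4*y - z) dx ∧ dy + (-3*x) dx ∧ dz + (x) dy ∧ dz

For a 1-form omega = sum_i f_i dx_i, the exterior derivative is
  d(omega) = sum_{i < j} (∂f_j/∂x_i - ∂f_i/∂x_j) dx_i ∧ dx_j.
  coefficient of dx ∧ dy: ∂f_2/∂x - ∂f_1/∂y = ∂(-x*z)/∂x - ∂(-2*x*y + 3*x*z - 2*y^2)/∂y = 2*x + 4*y - z
  coefficient of dx ∧ dz: ∂f_3/∂x - ∂f_1/∂z = ∂(z^2)/∂x - ∂(-2*x*y + 3*x*z - 2*y^2)/∂z = -3*x
  coefficient of dy ∧ dz: ∂f_3/∂y - ∂f_2/∂z = ∂(z^2)/∂y - ∂(-x*z)/∂z = x
Assembling: d(omega) = (2*x + 4*y - z) dx ∧ dy + (-3*x) dx ∧ dz + (x) dy ∧ dz.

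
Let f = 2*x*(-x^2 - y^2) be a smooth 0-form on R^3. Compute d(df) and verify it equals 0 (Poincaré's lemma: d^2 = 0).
d(df) = 0

Step 1: df = sum_i (∂f/∂x_i) dx_i = (-6*x^2 - 2*y^2) dx + (-4*x*y) dy + (0) dz.
Step 2: Apply d again. Using the 1-form formula, the coefficient of dx ∧ dy in d(df) is ∂^2 f/∂x ∂y - ∂^2 f/∂y ∂x = (-4*y) - (-4*y) = 0 (equality of mixed partials for smooth f).
Similarly for dx ∧ dz and dy ∧ dz — all coefficients vanish. So d(df) = 0.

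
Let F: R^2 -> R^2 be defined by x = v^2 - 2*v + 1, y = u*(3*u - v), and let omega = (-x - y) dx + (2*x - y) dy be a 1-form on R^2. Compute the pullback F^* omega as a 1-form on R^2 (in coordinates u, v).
F^* omega = (-18*u^3 + 9*u^2*v + 11*u*v^2 - 24*u*v + 12*u - 2*v^3 + 4*v^2 - 2*v) du + (3*u^3 - 7*u^2*v + 6*u^2 + 2*u*v - 2*u - 2*v^3 + 6*v^2 - 6*v + 2) dv

Using F^*(f dg) = (f ∘ F) d(g ∘ F), substitute each coordinate x_i by F_i(u, v) in f_i, and replace dx_i by d F_i = (∂F_i/∂u) du + (∂F_i/∂v) dv.
  For the x component: f_1(F) = -3*u^2 + u*v - v^2 + 2*v - 1; d F_1 = (0) du + (2*v - 2) dv
  For the y component: f_2(F) = -3*u^2 + u*v + 2*v^2 - 4*v + 2; d F_2 = (6*u - v) du + (-u) dv
Combining and collecting du, dv coefficients:
  coeff of du: -18*u^3 + 9*u^2*v + 11*u*v^2 - 24*u*v + 12*u - 2*v^3 + 4*v^2 - 2*v
  coeff of dv: 3*u^3 - 7*u^2*v + 6*u^2 + 2*u*v - 2*u - 2*v^3 + 6*v^2 - 6*v + 2
F^* omega = (-18*u^3 + 9*u^2*v + 11*u*v^2 - 24*u*v + 12*u - 2*v^3 + 4*v^2 - 2*v) du + (3*u^3 - 7*u^2*v + 6*u^2 + 2*u*v - 2*u - 2*v^3 + 6*v^2 - 6*v + 2) dv.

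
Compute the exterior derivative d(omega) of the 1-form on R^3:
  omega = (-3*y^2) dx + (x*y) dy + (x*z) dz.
d(omega) = (7*y) dx ∧ dy + (z) dx ∧ dz

For a 1-form omega = sum_i f_i dx_i, the exterior derivative is
  d(omega) = sum_{i < j} (∂f_j/∂x_i - ∂f_i/∂x_j) dx_i ∧ dx_j.
  coefficient of dx ∧ dy: ∂f_2/∂x - ∂f_1/∂y = ∂(x*y)/∂x - ∂(-3*y^2)/∂y = 7*y
  coefficient of dx ∧ dz: ∂f_3/∂x - ∂f_1/∂z = ∂(x*z)/∂x - ∂(-3*y^2)/∂z = z
Assembling: d(omega) = (7*y) dx ∧ dy + (z) dx ∧ dz.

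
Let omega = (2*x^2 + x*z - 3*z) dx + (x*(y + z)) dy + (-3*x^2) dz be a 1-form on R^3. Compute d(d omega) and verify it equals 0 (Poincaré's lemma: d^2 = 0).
d(d omega) = 0

Step 1: d omega = sum_{i<j} (∂f_j/∂x_i - ∂f_i/∂x_j) dx_i ∧ dx_j:
  coeff of dx ∧ dy: y + z
  coeff of dx ∧ dz: 3 - 7*x
  coeff of dy ∧ dz: -x
Step 2: Apply d again to each 2-form coefficient. The only possible 3-form in R^3 is dx ∧ dy ∧ dz, with coefficient
  ∂(coeff of dy∧dz)/∂x - ∂(coeff of dx∧dz)/∂y + ∂(coeff of dx∧dy)/∂z
  = ∂/∂x (-x) - ∂/∂y (3 - 7*x) + ∂/∂z (y + z).
Each of these terms simplifies to sums of mixed partials that cancel in pairs. The result is 0 (by equality of mixed partials for smooth functions — Schwarz / Clairaut).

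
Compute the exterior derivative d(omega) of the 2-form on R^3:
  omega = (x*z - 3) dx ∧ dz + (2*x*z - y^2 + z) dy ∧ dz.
d(omega) = (2*z) dx ∧ dy ∧ dz

For a 2-form omega = sum_{i<j} g_{ij} dx_i ∧ dx_j, the exterior derivative is
  d(omega) = sum_{i<j} d(g_{ij}) ∧ dx_i ∧ dx_j = sum_{i<j, k} (∂g_{ij}/∂x_k) dx_k ∧ dx_i ∧ dx_j.
Expand each term, using dx_k ∧ dx_i ∧ dx_j = sgn(permutation) dx_{(a)} ∧ dx_{(b)} ∧ dx_{(c)} with (a < b < c) sorted:
  d(2*x*z - y^2 + z) includes (∂/∂x)(2*x*z - y^2 + z) dx = (2*z) dx, which multiplied by dy ∧ dz gives (2*z) dx ∧ dy ∧ dz
Collecting like 3-forms: d(omega) = (2*z) dx ∧ dy ∧ dz.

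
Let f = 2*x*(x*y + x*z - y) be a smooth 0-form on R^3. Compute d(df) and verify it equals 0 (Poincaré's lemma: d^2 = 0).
d(df) = 0

Step 1: df = sum_i (∂f/∂x_i) dx_i = (4*x*y + 4*x*z - 2*y) dx + (2*x*(x - 1)) dy + (2*x^2) dz.
Step 2: Apply d again. Using the 1-form formula, the coefficient of dx ∧ dy in d(df) is ∂^2 f/∂x ∂y - ∂^2 f/∂y ∂x = (4*x - 2) - (4*x - 2) = 0 (equality of mixed partials for smooth f).
Similarly for dx ∧ dz and dy ∧ dz — all coefficients vanish. So d(df) = 0.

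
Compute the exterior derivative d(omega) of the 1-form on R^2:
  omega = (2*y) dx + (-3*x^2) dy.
d(omega) = (-6*x - 2) dx ∧ dy

For a 1-form omega = sum_i f_i dx_i, the exterior derivative is
  d(omega) = sum_{i < j} (∂f_j/∂x_i - ∂f_i/∂x_j) dx_i ∧ dx_j.
  coefficient of dx ∧ dy: ∂f_2/∂x - ∂f_1/∂y = ∂(-3*x^2)/∂x - ∂(2*y)/∂y = -6*x - 2
Assembling: d(omega) = (-6*x - 2) dx ∧ dy.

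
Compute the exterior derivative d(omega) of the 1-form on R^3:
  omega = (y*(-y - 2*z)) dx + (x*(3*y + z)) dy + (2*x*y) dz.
d(omega) = (5*y + 3*z) dx ∧ dy + (4*y) dx ∧ dz + (x) dy ∧ dz

For a 1-form omega = sum_i f_i dx_i, the exterior derivative is
  d(omega) = sum_{i < j} (∂f_j/∂x_i - ∂f_i/∂x_j) dx_i ∧ dx_j.
  coefficient of dx ∧ dy: ∂f_2/∂x - ∂f_1/∂y = ∂(x*(3*y + z))/∂x - ∂(y*(-y - 2*z))/∂y = 5*y + 3*z
  coefficient of dx ∧ dz: ∂f_3/∂x - ∂f_1/∂z = ∂(2*x*y)/∂x - ∂(y*(-y - 2*z))/∂z = 4*y
  coefficient of dy ∧ dz: ∂f_3/∂y - ∂f_2/∂z = ∂(2*x*y)/∂y - ∂(x*(3*y + z))/∂z = x
Assembling: d(omega) = (5*y + 3*z) dx ∧ dy + (4*y) dx ∧ dz + (x) dy ∧ dz.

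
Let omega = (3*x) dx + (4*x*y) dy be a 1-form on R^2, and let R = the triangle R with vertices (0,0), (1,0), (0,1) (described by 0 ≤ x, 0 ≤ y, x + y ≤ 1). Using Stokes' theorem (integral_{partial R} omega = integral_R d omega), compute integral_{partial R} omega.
integral_(partial R) omega = 2/3

Stokes: integral_partial_R omega = integral_R d omega with d omega = (∂Q/∂x - ∂P/∂y) dx ∧ dy.
  ∂Q/∂x = 4*y
  ∂P/∂y = 0
  integrand = ∂Q/∂x - ∂P/∂y = 4*y.
Integrating over R: integral_0^1 integral_0^{1-x} (4*y) dy dx = 2/3.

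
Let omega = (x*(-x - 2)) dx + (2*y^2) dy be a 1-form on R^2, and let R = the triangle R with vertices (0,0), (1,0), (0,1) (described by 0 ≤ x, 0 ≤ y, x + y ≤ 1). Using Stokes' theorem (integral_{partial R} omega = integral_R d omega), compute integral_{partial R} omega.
integral_(partial R) omega = 0

Stokes: integral_partial_R omega = integral_R d omega with d omega = (∂Q/∂x - ∂P/∂y) dx ∧ dy.
  ∂Q/∂x = 0
  ∂P/∂y = 0
  integrand = ∂Q/∂x - ∂P/∂y = 0.
Integrating over R: integral_0^1 integral_0^{1-x} (0) dy dx = 0.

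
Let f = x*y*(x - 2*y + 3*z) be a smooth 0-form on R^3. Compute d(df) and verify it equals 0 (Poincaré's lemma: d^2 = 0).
d(df) = 0

Step 1: df = sum_i (∂f/∂x_i) dx_i = (y*(2*x - 2*y + 3*z)) dx + (x*(x - 4*y + 3*z)) dy + (3*x*y) dz.
Step 2: Apply d again. Using the 1-form formula, the coefficient of dx ∧ dy in d(df) is ∂^2 f/∂x ∂y - ∂^2 f/∂y ∂x = (2*x - 4*y + 3*z) - (2*x - 4*y + 3*z) = 0 (equality of mixed partials for smooth f).
Similarly for dx ∧ dz and dy ∧ dz — all coefficients vanish. So d(df) = 0.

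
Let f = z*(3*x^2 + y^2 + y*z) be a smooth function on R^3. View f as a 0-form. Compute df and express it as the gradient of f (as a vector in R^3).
df = (6*x*z) dx + (z*(2*y + z)) dy + (3*x^2 + y^2 + 2*y*z) dz; grad f = (6*x*z, z*(2*y + z), 3*x^2 + y^2 + 2*y*z)

For a 0-form f, d f = (∂f/∂x) dx + (∂f/∂y) dy + (∂f/∂z) dz. The components of the vector representation are exactly the entries of grad f in Cartesian coordinates:
  ∂f/∂x = 6*x*z
  ∂f/∂y = z*(2*y + z)
  ∂f/∂z = 3*x^2 + y^2 + 2*y*z.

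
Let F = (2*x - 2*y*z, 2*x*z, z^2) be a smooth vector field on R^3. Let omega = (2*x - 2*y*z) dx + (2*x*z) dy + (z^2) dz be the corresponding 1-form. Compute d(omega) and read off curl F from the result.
d(omega) = (-2*x) dy ∧ dz + (-2*y) dz ∧ dx + (4*z) dx ∧ dy; curl F = (-2*x, -2*y, 4*z)

d omega = sum_{i<j} (∂f_j/∂x_i - ∂f_i/∂x_j) dx_i ∧ dx_j. Under the identification (dy ∧ dz, dz ∧ dx, dx ∧ dy) ↔ (e_x, e_y, e_z), the coefficients are exactly the components of curl F. Compute:
  ∂R/∂y - ∂Q/∂z = (0) - (2*x) = -2*x
  ∂P/∂z - ∂R/∂x = (-2*y) - (0) = -2*y
  ∂Q/∂x - ∂P/∂y = (2*z) - (-2*z) = 4*z.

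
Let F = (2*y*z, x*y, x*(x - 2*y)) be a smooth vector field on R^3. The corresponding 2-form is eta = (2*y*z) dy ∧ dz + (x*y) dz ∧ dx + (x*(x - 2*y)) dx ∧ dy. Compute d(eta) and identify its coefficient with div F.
d(eta) = (x) dx ∧ dy ∧ dz; div F = x

For a 2-form in R^3 of the form above, applying d gives a 3-form with coefficient ∂P/∂x + ∂Q/∂y + ∂R/∂z:
  ∂P/∂x = 0
  ∂Q/∂y = x
  ∂R/∂z = 0
Sum = x, which is exactly div F.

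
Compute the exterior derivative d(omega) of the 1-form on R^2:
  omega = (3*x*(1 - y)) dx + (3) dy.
d(omega) = (3*x) dx ∧ dy

For a 1-form omega = sum_i f_i dx_i, the exterior derivative is
  d(omega) = sum_{i < j} (∂f_j/∂x_i - ∂f_i/∂x_j) dx_i ∧ dx_j.
  coefficient of dx ∧ dy: ∂f_2/∂x - ∂f_1/∂y = ∂(3)/∂x - ∂(3*x*(1 - y))/∂y = 3*x
Assembling: d(omega) = (3*x) dx ∧ dy.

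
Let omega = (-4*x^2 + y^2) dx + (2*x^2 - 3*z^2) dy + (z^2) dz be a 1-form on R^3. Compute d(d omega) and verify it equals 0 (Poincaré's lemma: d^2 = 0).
d(d omega) = 0

Step 1: d omega = sum_{i<j} (∂f_j/∂x_i - ∂f_i/∂x_j) dx_i ∧ dx_j:
  coeff of dx ∧ dy: 4*x - 2*y
  coeff of dx ∧ dz: 0
  coeff of dy ∧ dz: 6*z
Step 2: Apply d again to each 2-form coefficient. The only possible 3-form in R^3 is dx ∧ dy ∧ dz, with coefficient
  ∂(coeff of dy∧dz)/∂x - ∂(coeff of dx∧dz)/∂y + ∂(coeff of dx∧dy)/∂z
  = ∂/∂x (6*z) - ∂/∂y (0) + ∂/∂z (4*x - 2*y).
Each of these terms simplifies to sums of mixed partials that cancel in pairs. The result is 0 (by equality of mixed partials for smooth functions — Schwarz / Clairaut).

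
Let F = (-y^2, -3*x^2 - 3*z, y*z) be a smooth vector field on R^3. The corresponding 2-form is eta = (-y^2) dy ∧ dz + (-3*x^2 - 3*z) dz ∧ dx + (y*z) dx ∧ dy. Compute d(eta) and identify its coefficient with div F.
d(eta) = (y) dx ∧ dy ∧ dz; div F = y

For a 2-form in R^3 of the form above, applying d gives a 3-form with coefficient ∂P/∂x + ∂Q/∂y + ∂R/∂z:
  ∂P/∂x = 0
  ∂Q/∂y = 0
  ∂R/∂z = y
Sum = y, which is exactly div F.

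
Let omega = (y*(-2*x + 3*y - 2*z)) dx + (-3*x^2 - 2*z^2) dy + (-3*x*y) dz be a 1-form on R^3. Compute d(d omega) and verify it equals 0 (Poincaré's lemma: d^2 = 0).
d(d omega) = 0

Step 1: d omega = sum_{i<j} (∂f_j/∂x_i - ∂f_i/∂x_j) dx_i ∧ dx_j:
  coeff of dx ∧ dy: -4*x - 6*y + 2*z
  coeff of dx ∧ dz: -y
  coeff of dy ∧ dz: -3*x + 4*z
Step 2: Apply d again to each 2-form coefficient. The only possible 3-form in R^3 is dx ∧ dy ∧ dz, with coefficient
  ∂(coeff of dy∧dz)/∂x - ∂(coeff of dx∧dz)/∂y + ∂(coeff of dx∧dy)/∂z
  = ∂/∂x (-3*x + 4*z) - ∂/∂y (-y) + ∂/∂z (-4*x - 6*y + 2*z).
Each of these terms simplifies to sums of mixed partials that cancel in pairs. The result is 0 (by equality of mixed partials for smooth functions — Schwarz / Clairaut).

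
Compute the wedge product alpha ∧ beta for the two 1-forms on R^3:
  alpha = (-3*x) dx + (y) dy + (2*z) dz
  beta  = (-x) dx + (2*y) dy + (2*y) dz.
alpha ∧ beta = (-5*x*y) dx ∧ dy + (2*x*(-3*y + z)) dx ∧ dz + (2*y*(y - 2*z)) dy ∧ dz

Distribute the wedge, using dx_i ∧ dx_j = -dx_j ∧ dx_i and dx_i ∧ dx_i = 0. For each pair (i, j) with i < j, the coefficient of dx_i ∧ dx_j in alpha ∧ beta is (alpha_i * beta_j - alpha_j * beta_i). Collecting: alpha ∧ beta = (-5*x*y) dx ∧ dy + (2*x*(-3*y + z)) dx ∧ dz + (2*y*(y - 2*z)) dy ∧ dz.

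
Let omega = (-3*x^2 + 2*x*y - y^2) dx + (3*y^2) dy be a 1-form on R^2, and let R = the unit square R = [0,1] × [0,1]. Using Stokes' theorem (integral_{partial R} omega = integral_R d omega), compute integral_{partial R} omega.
integral_(partial R) omega = 0

Stokes: integral_partial_R omega = integral_R d omega with d omega = (∂Q/∂x - ∂P/∂y) dx ∧ dy.
  ∂Q/∂x = 0
  ∂P/∂y = 2*x - 2*y
  integrand = ∂Q/∂x - ∂P/∂y = -2*x + 2*y.
Integrating over R: integral_0^1 integral_0^1 (-2*x + 2*y) dx dy = 0.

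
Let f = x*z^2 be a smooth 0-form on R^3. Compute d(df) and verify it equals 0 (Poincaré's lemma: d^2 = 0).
d(df) = 0

Step 1: df = sum_i (∂f/∂x_i) dx_i = (z^2) dx + (0) dy + (2*x*z) dz.
Step 2: Apply d again. Using the 1-form formula, the coefficient of dx ∧ dy in d(df) is ∂^2 f/∂x ∂y - ∂^2 f/∂y ∂x = (0) - (0) = 0 (equality of mixed partials for smooth f).
Similarly for dx ∧ dz and dy ∧ dz — all coefficients vanish. So d(df) = 0.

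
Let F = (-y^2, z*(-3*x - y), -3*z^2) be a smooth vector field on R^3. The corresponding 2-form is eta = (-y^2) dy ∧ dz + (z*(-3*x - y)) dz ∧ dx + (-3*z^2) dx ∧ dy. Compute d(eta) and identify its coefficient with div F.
d(eta) = (-7*z) dx ∧ dy ∧ dz; div F = -7*z

For a 2-form in R^3 of the form above, applying d gives a 3-form with coefficient ∂P/∂x + ∂Q/∂y + ∂R/∂z:
  ∂P/∂x = 0
  ∂Q/∂y = -z
  ∂R/∂z = -6*z
Sum = -7*z, which is exactly div F.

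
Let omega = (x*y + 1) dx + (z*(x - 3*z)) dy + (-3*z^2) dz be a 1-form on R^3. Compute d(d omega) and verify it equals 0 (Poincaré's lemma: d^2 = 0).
d(d omega) = 0

Step 1: d omega = sum_{i<j} (∂f_j/∂x_i - ∂f_i/∂x_j) dx_i ∧ dx_j:
  coeff of dx ∧ dy: -x + z
  coeff of dx ∧ dz: 0
  coeff of dy ∧ dz: -x + 6*z
Step 2: Apply d again to each 2-form coefficient. The only possible 3-form in R^3 is dx ∧ dy ∧ dz, with coefficient
  ∂(coeff of dy∧dz)/∂x - ∂(coeff of dx∧dz)/∂y + ∂(coeff of dx∧dy)/∂z
  = ∂/∂x (-x + 6*z) - ∂/∂y (0) + ∂/∂z (-x + z).
Each of these terms simplifies to sums of mixed partials that cancel in pairs. The result is 0 (by equality of mixed partials for smooth functions — Schwarz / Clairaut).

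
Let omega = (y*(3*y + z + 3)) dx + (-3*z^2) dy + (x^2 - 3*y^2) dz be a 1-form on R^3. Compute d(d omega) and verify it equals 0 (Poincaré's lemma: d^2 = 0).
d(d omega) = 0

Step 1: d omega = sum_{i<j} (∂f_j/∂x_i - ∂f_i/∂x_j) dx_i ∧ dx_j:
  coeff of dx ∧ dy: -6*y - z - 3
  coeff of dx ∧ dz: 2*x - y
  coeff of dy ∧ dz: -6*y + 6*z
Step 2: Apply d again to each 2-form coefficient. The only possible 3-form in R^3 is dx ∧ dy ∧ dz, with coefficient
  ∂(coeff of dy∧dz)/∂x - ∂(coeff of dx∧dz)/∂y + ∂(coeff of dx∧dy)/∂z
  = ∂/∂x (-6*y + 6*z) - ∂/∂y (2*x - y) + ∂/∂z (-6*y - z - 3).
Each of these terms simplifies to sums of mixed partials that cancel in pairs. The result is 0 (by equality of mixed partials for smooth functions — Schwarz / Clairaut).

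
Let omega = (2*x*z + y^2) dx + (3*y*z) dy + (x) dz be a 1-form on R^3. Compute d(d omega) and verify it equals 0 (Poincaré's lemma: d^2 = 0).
d(d omega) = 0

Step 1: d omega = sum_{i<j} (∂f_j/∂x_i - ∂f_i/∂x_j) dx_i ∧ dx_j:
  coeff of dx ∧ dy: -2*y
  coeff of dx ∧ dz: 1 - 2*x
  coeff of dy ∧ dz: -3*y
Step 2: Apply d again to each 2-form coefficient. The only possible 3-form in R^3 is dx ∧ dy ∧ dz, with coefficient
  ∂(coeff of dy∧dz)/∂x - ∂(coeff of dx∧dz)/∂y + ∂(coeff of dx∧dy)/∂z
  = ∂/∂x (-3*y) - ∂/∂y (1 - 2*x) + ∂/∂z (-2*y).
Each of these terms simplifies to sums of mixed partials that cancel in pairs. The result is 0 (by equality of mixed partials for smooth functions — Schwarz / Clairaut).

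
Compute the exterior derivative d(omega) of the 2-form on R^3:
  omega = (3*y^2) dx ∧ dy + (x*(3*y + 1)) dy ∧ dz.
d(omega) = (3*y + 1) dx ∧ dy ∧ dz

For a 2-form omega = sum_{i<j} g_{ij} dx_i ∧ dx_j, the exterior derivative is
  d(omega) = sum_{i<j} d(g_{ij}) ∧ dx_i ∧ dx_j = sum_{i<j, k} (∂g_{ij}/∂x_k) dx_k ∧ dx_i ∧ dx_j.
Expand each term, using dx_k ∧ dx_i ∧ dx_j = sgn(permutation) dx_{(a)} ∧ dx_{(b)} ∧ dx_{(c)} with (a < b < c) sorted:
  d(x*(3*y + 1)) includes (∂/∂x)(x*(3*y + 1)) dx = (3*y + 1) dx, which multiplied by dy ∧ dz gives (3*y + 1) dx ∧ dy ∧ dz
Collecting like 3-forms: d(omega) = (3*y + 1) dx ∧ dy ∧ dz.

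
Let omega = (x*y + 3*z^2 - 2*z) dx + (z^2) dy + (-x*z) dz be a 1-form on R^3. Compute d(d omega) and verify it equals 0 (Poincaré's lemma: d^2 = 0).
d(d omega) = 0

Step 1: d omega = sum_{i<j} (∂f_j/∂x_i - ∂f_i/∂x_j) dx_i ∧ dx_j:
  coeff of dx ∧ dy: -x
  coeff of dx ∧ dz: 2 - 7*z
  coeff of dy ∧ dz: -2*z
Step 2: Apply d again to each 2-form coefficient. The only possible 3-form in R^3 is dx ∧ dy ∧ dz, with coefficient
  ∂(coeff of dy∧dz)/∂x - ∂(coeff of dx∧dz)/∂y + ∂(coeff of dx∧dy)/∂z
  = ∂/∂x (-2*z) - ∂/∂y (2 - 7*z) + ∂/∂z (-x).
Each of these terms simplifies to sums of mixed partials that cancel in pairs. The result is 0 (by equality of mixed partials for smooth functions — Schwarz / Clairaut).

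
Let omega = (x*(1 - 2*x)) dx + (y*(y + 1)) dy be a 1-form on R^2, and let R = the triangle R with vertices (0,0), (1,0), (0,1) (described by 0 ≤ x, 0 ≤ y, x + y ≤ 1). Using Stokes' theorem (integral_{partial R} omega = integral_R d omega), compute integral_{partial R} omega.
integral_(partial R) omega = 0

Stokes: integral_partial_R omega = integral_R d omega with d omega = (∂Q/∂x - ∂P/∂y) dx ∧ dy.
  ∂Q/∂x = 0
  ∂P/∂y = 0
  integrand = ∂Q/∂x - ∂P/∂y = 0.
Integrating over R: integral_0^1 integral_0^{1-x} (0) dy dx = 0.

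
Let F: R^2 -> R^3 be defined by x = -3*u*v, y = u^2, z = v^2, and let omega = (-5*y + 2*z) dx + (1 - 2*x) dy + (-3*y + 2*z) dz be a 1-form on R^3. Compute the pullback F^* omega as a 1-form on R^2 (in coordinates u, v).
F^* omega = (27*u^2*v + 2*u - 6*v^3) du + (15*u^3 - 6*u^2*v - 6*u*v^2 + 4*v^3) dv

Using F^*(f dg) = (f ∘ F) d(g ∘ F), substitute each coordinate x_i by F_i(u, v) in f_i, and replace dx_i by d F_i = (∂F_i/∂u) du + (∂F_i/∂v) dv.
  For the x component: f_1(F) = -5*u^2 + 2*v^2; d F_1 = (-3*v) du + (-3*u) dv
  For the y component: f_2(F) = 6*u*v + 1; d F_2 = (2*u) du + (0) dv
  For the z component: f_3(F) = -3*u^2 + 2*v^2; d F_3 = (0) du + (2*v) dv
Combining and collecting du, dv coefficients:
  coeff of du: 27*u^2*v + 2*u - 6*v^3
  coeff of dv: 15*u^3 - 6*u^2*v - 6*u*v^2 + 4*v^3
F^* omega = (27*u^2*v + 2*u - 6*v^3) du + (15*u^3 - 6*u^2*v - 6*u*v^2 + 4*v^3) dv.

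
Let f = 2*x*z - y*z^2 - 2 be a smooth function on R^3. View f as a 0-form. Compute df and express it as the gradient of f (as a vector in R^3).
df = (2*z) dx + (-z^2) dy + (2*x - 2*y*z) dz; grad f = (2*z, -z^2, 2*x - 2*y*z)

For a 0-form f, d f = (∂f/∂x) dx + (∂f/∂y) dy + (∂f/∂z) dz. The components of the vector representation are exactly the entries of grad f in Cartesian coordinates:
  ∂f/∂x = 2*z
  ∂f/∂y = -z^2
  ∂f/∂z = 2*x - 2*y*z.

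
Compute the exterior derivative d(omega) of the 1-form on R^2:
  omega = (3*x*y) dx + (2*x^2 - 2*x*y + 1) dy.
d(omega) = (x - 2*y) dx ∧ dy

For a 1-form omega = sum_i f_i dx_i, the exterior derivative is
  d(omega) = sum_{i < j} (∂f_j/∂x_i - ∂f_i/∂x_j) dx_i ∧ dx_j.
  coefficient of dx ∧ dy: ∂f_2/∂x - ∂f_1/∂y = ∂(2*x^2 - 2*x*y + 1)/∂x - ∂(3*x*y)/∂y = x - 2*y
Assembling: d(omega) = (x - 2*y) dx ∧ dy.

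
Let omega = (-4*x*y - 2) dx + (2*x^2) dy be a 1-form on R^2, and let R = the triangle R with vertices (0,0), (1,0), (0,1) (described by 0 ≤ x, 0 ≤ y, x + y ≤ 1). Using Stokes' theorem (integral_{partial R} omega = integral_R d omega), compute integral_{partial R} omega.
integral_(partial R) omega = 4/3

Stokes: integral_partial_R omega = integral_R d omega with d omega = (∂Q/∂x - ∂P/∂y) dx ∧ dy.
  ∂Q/∂x = 4*x
  ∂P/∂y = -4*x
  integrand = ∂Q/∂x - ∂P/∂y = 8*x.
Integrating over R: integral_0^1 integral_0^{1-x} (8*x) dy dx = 4/3.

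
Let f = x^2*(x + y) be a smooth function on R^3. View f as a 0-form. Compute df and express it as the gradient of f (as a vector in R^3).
df = (x*(3*x + 2*y)) dx + (x^2) dy + (0) dz; grad f = (x*(3*x + 2*y), x^2, 0)

For a 0-form f, d f = (∂f/∂x) dx + (∂f/∂y) dy + (∂f/∂z) dz. The components of the vector representation are exactly the entries of grad f in Cartesian coordinates:
  ∂f/∂x = x*(3*x + 2*y)
  ∂f/∂y = x^2
  ∂f/∂z = 0.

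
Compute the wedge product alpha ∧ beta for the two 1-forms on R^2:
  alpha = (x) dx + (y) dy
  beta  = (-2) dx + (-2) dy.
alpha ∧ beta = (-2*x + 2*y) dx ∧ dy

Distribute the wedge, using dx_i ∧ dx_j = -dx_j ∧ dx_i and dx_i ∧ dx_i = 0. For each pair (i, j) with i < j, the coefficient of dx_i ∧ dx_j in alpha ∧ beta is (alpha_i * beta_j - alpha_j * beta_i). Collecting: alpha ∧ beta = (-2*x + 2*y) dx ∧ dy.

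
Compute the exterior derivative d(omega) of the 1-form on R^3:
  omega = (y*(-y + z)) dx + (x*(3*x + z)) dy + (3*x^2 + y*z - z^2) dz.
d(omega) = (6*x + 2*y) dx ∧ dy + (6*x - y) dx ∧ dz + (-x + z) dy ∧ dz

For a 1-form omega = sum_i f_i dx_i, the exterior derivative is
  d(omega) = sum_{i < j} (∂f_j/∂x_i - ∂f_i/∂x_j) dx_i ∧ dx_j.
  coefficient of dx ∧ dy: ∂f_2/∂x - ∂f_1/∂y = ∂(x*(3*x + z))/∂x - ∂(y*(-y + z))/∂y = 6*x + 2*y
  coefficient of dx ∧ dz: ∂f_3/∂x - ∂f_1/∂z = ∂(3*x^2 + y*z - z^2)/∂x - ∂(y*(-y + z))/∂z = 6*x - y
  coefficient of dy ∧ dz: ∂f_3/∂y - ∂f_2/∂z = ∂(3*x^2 + y*z - z^2)/∂y - ∂(x*(3*x + z))/∂z = -x + z
Assembling: d(omega) = (6*x + 2*y) dx ∧ dy + (6*x - y) dx ∧ dz + (-x + z) dy ∧ dz.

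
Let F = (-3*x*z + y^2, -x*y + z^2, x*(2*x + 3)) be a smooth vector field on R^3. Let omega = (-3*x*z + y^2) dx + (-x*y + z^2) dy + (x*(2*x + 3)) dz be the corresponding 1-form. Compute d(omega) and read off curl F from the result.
d(omega) = (-2*z) dy ∧ dz + (-7*x - 3) dz ∧ dx + (-3*y) dx ∧ dy; curl F = (-2*z, -7*x - 3, -3*y)

d omega = sum_{i<j} (∂f_j/∂x_i - ∂f_i/∂x_j) dx_i ∧ dx_j. Under the identification (dy ∧ dz, dz ∧ dx, dx ∧ dy) ↔ (e_x, e_y, e_z), the coefficients are exactly the components of curl F. Compute:
  ∂R/∂y - ∂Q/∂z = (0) - (2*z) = -2*z
  ∂P/∂z - ∂R/∂x = (-3*x) - (4*x + 3) = -7*x - 3
  ∂Q/∂x - ∂P/∂y = (-y) - (2*y) = -3*y.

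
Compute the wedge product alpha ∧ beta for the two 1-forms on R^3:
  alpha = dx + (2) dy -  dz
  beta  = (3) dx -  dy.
alpha ∧ beta = (-7) dx ∧ dy + (3) dx ∧ dz + (-1) dy ∧ dz

Distribute the wedge, using dx_i ∧ dx_j = -dx_j ∧ dx_i and dx_i ∧ dx_i = 0. For each pair (i, j) with i < j, the coefficient of dx_i ∧ dx_j in alpha ∧ beta is (alpha_i * beta_j - alpha_j * beta_i). Collecting: alpha ∧ beta = (-7) dx ∧ dy + (3) dx ∧ dz + (-1) dy ∧ dz.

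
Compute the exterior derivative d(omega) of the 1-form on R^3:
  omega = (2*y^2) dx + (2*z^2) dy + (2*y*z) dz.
d(omega) = (-4*y) dx ∧ dy + (-2*z) dy ∧ dz

For a 1-form omega = sum_i f_i dx_i, the exterior derivative is
  d(omega) = sum_{i < j} (∂f_j/∂x_i - ∂f_i/∂x_j) dx_i ∧ dx_j.
  coefficient of dx ∧ dy: ∂f_2/∂x - ∂f_1/∂y = ∂(2*z^2)/∂x - ∂(2*y^2)/∂y = -4*y
  coefficient of dy ∧ dz: ∂f_3/∂y - ∂f_2/∂z = ∂(2*y*z)/∂y - ∂(2*z^2)/∂z = -2*z
Assembling: d(omega) = (-4*y) dx ∧ dy + (-2*z) dy ∧ dz.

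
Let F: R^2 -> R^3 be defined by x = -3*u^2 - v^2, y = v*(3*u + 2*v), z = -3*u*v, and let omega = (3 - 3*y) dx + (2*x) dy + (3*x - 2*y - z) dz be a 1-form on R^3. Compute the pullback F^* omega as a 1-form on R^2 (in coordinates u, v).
F^* omega = (63*u^2*v + 45*u*v^2 - 18*u + 15*v^3) du + (9*u^3 - 15*u^2*v + 33*u*v^2 + 4*v^3 - 6*v) dv

Using F^*(f dg) = (f ∘ F) d(g ∘ F), substitute each coordinate x_i by F_i(u, v) in f_i, and replace dx_i by d F_i = (∂F_i/∂u) du + (∂F_i/∂v) dv.
  For the x component: f_1(F) = -9*u*v - 6*v^2 + 3; d F_1 = (-6*u) du + (-2*v) dv
  For the y component: f_2(F) = -6*u^2 - 2*v^2; d F_2 = (3*v) du + (3*u + 4*v) dv
  For the z component: f_3(F) = -9*u^2 - 3*u*v - 7*v^2; d F_3 = (-3*v) du + (-3*u) dv
Combining and collecting du, dv coefficients:
  coeff of du: 63*u^2*v + 45*u*v^2 - 18*u + 15*v^3
  coeff of dv: 9*u^3 - 15*u^2*v + 33*u*v^2 + 4*v^3 - 6*v
F^* omega = (63*u^2*v + 45*u*v^2 - 18*u + 15*v^3) du + (9*u^3 - 15*u^2*v + 33*u*v^2 + 4*v^3 - 6*v) dv.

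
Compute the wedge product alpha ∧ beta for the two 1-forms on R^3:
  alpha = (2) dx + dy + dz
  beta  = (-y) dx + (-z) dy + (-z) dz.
alpha ∧ beta = (y - 2*z) dx ∧ dy + (y - 2*z) dx ∧ dz

Distribute the wedge, using dx_i ∧ dx_j = -dx_j ∧ dx_i and dx_i ∧ dx_i = 0. For each pair (i, j) with i < j, the coefficient of dx_i ∧ dx_j in alpha ∧ beta is (alpha_i * beta_j - alpha_j * beta_i). Collecting: alpha ∧ beta = (y - 2*z) dx ∧ dy + (y - 2*z) dx ∧ dz.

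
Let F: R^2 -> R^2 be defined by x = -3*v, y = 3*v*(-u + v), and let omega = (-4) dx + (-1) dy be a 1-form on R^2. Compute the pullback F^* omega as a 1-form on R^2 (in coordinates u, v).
F^* omega = (3*v) du + (3*u - 6*v + 12) dv

Using F^*(f dg) = (f ∘ F) d(g ∘ F), substitute each coordinate x_i by F_i(u, v) in f_i, and replace dx_i by d F_i = (∂F_i/∂u) du + (∂F_i/∂v) dv.
  For the x component: f_1(F) = -4; d F_1 = (0) du + (-3) dv
  For the y component: f_2(F) = -1; d F_2 = (-3*v) du + (-3*u + 6*v) dv
Combining and collecting du, dv coefficients:
  coeff of du: 3*v
  coeff of dv: 3*u - 6*v + 12
F^* omega = (3*v) du + (3*u - 6*v + 12) dv.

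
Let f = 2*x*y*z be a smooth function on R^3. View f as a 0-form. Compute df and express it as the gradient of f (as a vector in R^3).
df = (2*y*z) dx + (2*x*z) dy + (2*x*y) dz; grad f = (2*y*z, 2*x*z, 2*x*y)

For a 0-form f, d f = (∂f/∂x) dx + (∂f/∂y) dy + (∂f/∂z) dz. The components of the vector representation are exactly the entries of grad f in Cartesian coordinates:
  ∂f/∂x = 2*y*z
  ∂f/∂y = 2*x*z
  ∂f/∂z = 2*x*y.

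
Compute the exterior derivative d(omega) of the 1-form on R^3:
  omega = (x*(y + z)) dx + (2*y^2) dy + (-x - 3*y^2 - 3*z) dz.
d(omega) = (-x) dx ∧ dy + (-x - 1) dx ∧ dz + (-6*y) dy ∧ dz

For a 1-form omega = sum_i f_i dx_i, the exterior derivative is
  d(omega) = sum_{i < j} (∂f_j/∂x_i - ∂f_i/∂x_j) dx_i ∧ dx_j.
  coefficient of dx ∧ dy: ∂f_2/∂x - ∂f_1/∂y = ∂(2*y^2)/∂x - ∂(x*(y + z))/∂y = -x
  coefficient of dx ∧ dz: ∂f_3/∂x - ∂f_1/∂z = ∂(-x - 3*y^2 - 3*z)/∂x - ∂(x*(y + z))/∂z = -x - 1
  coefficient of dy ∧ dz: ∂f_3/∂y - ∂f_2/∂z = ∂(-x - 3*y^2 - 3*z)/∂y - ∂(2*y^2)/∂z = -6*y
Assembling: d(omega) = (-x) dx ∧ dy + (-x - 1) dx ∧ dz + (-6*y) dy ∧ dz.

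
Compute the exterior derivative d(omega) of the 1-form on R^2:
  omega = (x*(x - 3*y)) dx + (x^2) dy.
d(omega) = (5*x) dx ∧ dy

For a 1-form omega = sum_i f_i dx_i, the exterior derivative is
  d(omega) = sum_{i < j} (∂f_j/∂x_i - ∂f_i/∂x_j) dx_i ∧ dx_j.
  coefficient of dx ∧ dy: ∂f_2/∂x - ∂f_1/∂y = ∂(x^2)/∂x - ∂(x*(x - 3*y))/∂y = 5*x
Assembling: d(omega) = (5*x) dx ∧ dy.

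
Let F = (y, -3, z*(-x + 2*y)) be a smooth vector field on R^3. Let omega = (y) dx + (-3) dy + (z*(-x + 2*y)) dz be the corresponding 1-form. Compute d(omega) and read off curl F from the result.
d(omega) = (2*z) dy ∧ dz + (z) dz ∧ dx + (-1) dx ∧ dy; curl F = (2*z, z, -1)

d omega = sum_{i<j} (∂f_j/∂x_i - ∂f_i/∂x_j) dx_i ∧ dx_j. Under the identification (dy ∧ dz, dz ∧ dx, dx ∧ dy) ↔ (e_x, e_y, e_z), the coefficients are exactly the components of curl F. Compute:
  ∂R/∂y - ∂Q/∂z = (2*z) - (0) = 2*z
  ∂P/∂z - ∂R/∂x = (0) - (-z) = z
  ∂Q/∂x - ∂P/∂y = (0) - (1) = -1.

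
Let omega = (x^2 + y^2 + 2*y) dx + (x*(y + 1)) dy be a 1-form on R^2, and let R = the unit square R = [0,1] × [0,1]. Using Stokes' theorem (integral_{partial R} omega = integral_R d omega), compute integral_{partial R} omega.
integral_(partial R) omega = -3/2

Stokes: integral_partial_R omega = integral_R d omega with d omega = (∂Q/∂x - ∂P/∂y) dx ∧ dy.
  ∂Q/∂x = y + 1
  ∂P/∂y = 2*y + 2
  integrand = ∂Q/∂x - ∂P/∂y = -y - 1.
Integrating over R: integral_0^1 integral_0^1 (-y - 1) dx dy = -3/2.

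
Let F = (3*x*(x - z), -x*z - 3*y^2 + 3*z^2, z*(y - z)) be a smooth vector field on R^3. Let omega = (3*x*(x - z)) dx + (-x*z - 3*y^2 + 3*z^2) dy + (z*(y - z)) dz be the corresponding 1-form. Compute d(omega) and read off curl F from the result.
d(omega) = (x - 5*z) dy ∧ dz + (-3*x) dz ∧ dx + (-z) dx ∧ dy; curl F = (x - 5*z, -3*x, -z)

d omega = sum_{i<j} (∂f_j/∂x_i - ∂f_i/∂x_j) dx_i ∧ dx_j. Under the identification (dy ∧ dz, dz ∧ dx, dx ∧ dy) ↔ (e_x, e_y, e_z), the coefficients are exactly the components of curl F. Compute:
  ∂R/∂y - ∂Q/∂z = (z) - (-x + 6*z) = x - 5*z
  ∂P/∂z - ∂R/∂x = (-3*x) - (0) = -3*x
  ∂Q/∂x - ∂P/∂y = (-z) - (0) = -z.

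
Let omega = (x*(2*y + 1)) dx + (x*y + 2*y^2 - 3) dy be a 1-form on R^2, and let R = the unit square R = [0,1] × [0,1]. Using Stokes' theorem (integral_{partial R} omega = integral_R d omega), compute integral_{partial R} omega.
integral_(partial R) omega = -1/2

Stokes: integral_partial_R omega = integral_R d omega with d omega = (∂Q/∂x - ∂P/∂y) dx ∧ dy.
  ∂Q/∂x = y
  ∂P/∂y = 2*x
  integrand = ∂Q/∂x - ∂P/∂y = -2*x + y.
Integrating over R: integral_0^1 integral_0^1 (-2*x + y) dx dy = -1/2.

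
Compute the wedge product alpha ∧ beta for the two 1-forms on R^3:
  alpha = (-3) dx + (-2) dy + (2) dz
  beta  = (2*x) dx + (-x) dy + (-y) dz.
alpha ∧ beta = (7*x) dx ∧ dy + (-4*x + 3*y) dx ∧ dz + (2*x + 2*y) dy ∧ dz

Distribute the wedge, using dx_i ∧ dx_j = -dx_j ∧ dx_i and dx_i ∧ dx_i = 0. For each pair (i, j) with i < j, the coefficient of dx_i ∧ dx_j in alpha ∧ beta is (alpha_i * beta_j - alpha_j * beta_i). Collecting: alpha ∧ beta = (7*x) dx ∧ dy + (-4*x + 3*y) dx ∧ dz + (2*x + 2*y) dy ∧ dz.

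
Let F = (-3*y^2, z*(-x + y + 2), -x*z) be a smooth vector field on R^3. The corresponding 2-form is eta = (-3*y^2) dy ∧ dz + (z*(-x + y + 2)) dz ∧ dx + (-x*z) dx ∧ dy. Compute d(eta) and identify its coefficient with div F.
d(eta) = (-x + z) dx ∧ dy ∧ dz; div F = -x + z

For a 2-form in R^3 of the form above, applying d gives a 3-form with coefficient ∂P/∂x + ∂Q/∂y + ∂R/∂z:
  ∂P/∂x = 0
  ∂Q/∂y = z
  ∂R/∂z = -x
Sum = -x + z, which is exactly div F.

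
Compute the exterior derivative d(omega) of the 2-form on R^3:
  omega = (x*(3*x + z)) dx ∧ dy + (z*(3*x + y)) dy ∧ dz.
d(omega) = (x + 3*z) dx ∧ dy ∧ dz

For a 2-form omega = sum_{i<j} g_{ij} dx_i ∧ dx_j, the exterior derivative is
  d(omega) = sum_{i<j} d(g_{ij}) ∧ dx_i ∧ dx_j = sum_{i<j, k} (∂g_{ij}/∂x_k) dx_k ∧ dx_i ∧ dx_j.
Expand each term, using dx_k ∧ dx_i ∧ dx_j = sgn(permutation) dx_{(a)} ∧ dx_{(b)} ∧ dx_{(c)} with (a < b < c) sorted:
  d(x*(3*x + z)) includes (∂/∂z)(x*(3*x + z)) dz = (x) dz, which multiplied by dx ∧ dy gives (x) dx ∧ dy ∧ dz
  d(z*(3*x + y)) includes (∂/∂x)(z*(3*x + y)) dx = (3*z) dx, which multiplied by dy ∧ dz gives (3*z) dx ∧ dy ∧ dz
Collecting like 3-forms: d(omega) = (x + 3*z) dx ∧ dy ∧ dz.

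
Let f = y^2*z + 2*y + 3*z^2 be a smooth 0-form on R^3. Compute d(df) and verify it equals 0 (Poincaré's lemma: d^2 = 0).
d(df) = 0

Step 1: df = sum_i (∂f/∂x_i) dx_i = (0) dx + (2*y*z + 2) dy + (y^2 + 6*z) dz.
Step 2: Apply d again. Using the 1-form formula, the coefficient of dx ∧ dy in d(df) is ∂^2 f/∂x ∂y - ∂^2 f/∂y ∂x = (0) - (0) = 0 (equality of mixed partials for smooth f).
Similarly for dx ∧ dz and dy ∧ dz — all coefficients vanish. So d(df) = 0.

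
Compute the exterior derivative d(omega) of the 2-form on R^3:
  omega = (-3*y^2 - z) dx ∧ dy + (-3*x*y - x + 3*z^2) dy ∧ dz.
d(omega) = (-3*y - 2) dx ∧ dy ∧ dz

For a 2-form omega = sum_{i<j} g_{ij} dx_i ∧ dx_j, the exterior derivative is
  d(omega) = sum_{i<j} d(g_{ij}) ∧ dx_i ∧ dx_j = sum_{i<j, k} (∂g_{ij}/∂x_k) dx_k ∧ dx_i ∧ dx_j.
Expand each term, using dx_k ∧ dx_i ∧ dx_j = sgn(permutation) dx_{(a)} ∧ dx_{(b)} ∧ dx_{(c)} with (a < b < c) sorted:
  d(-3*y^2 - z) includes (∂/∂z)(-3*y^2 - z) dz = (-1) dz, which multiplied by dx ∧ dy gives (-1) dx ∧ dy ∧ dz
  d(-3*x*y - x + 3*z^2) includes (∂/∂x)(-3*x*y - x + 3*z^2) dx = (-3*y - 1) dx, which multiplied by dy ∧ dz gives (-3*y - 1) dx ∧ dy ∧ dz
Collecting like 3-forms: d(omega) = (-3*y - 2) dx ∧ dy ∧ dz.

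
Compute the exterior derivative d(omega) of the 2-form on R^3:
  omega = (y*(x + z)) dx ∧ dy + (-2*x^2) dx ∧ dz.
d(omega) = (y) dx ∧ dy ∧ dz

For a 2-form omega = sum_{i<j} g_{ij} dx_i ∧ dx_j, the exterior derivative is
  d(omega) = sum_{i<j} d(g_{ij}) ∧ dx_i ∧ dx_j = sum_{i<j, k} (∂g_{ij}/∂x_k) dx_k ∧ dx_i ∧ dx_j.
Expand each term, using dx_k ∧ dx_i ∧ dx_j = sgn(permutation) dx_{(a)} ∧ dx_{(b)} ∧ dx_{(c)} with (a < b < c) sorted:
  d(y*(x + z)) includes (∂/∂z)(y*(x + z)) dz = (y) dz, which multiplied by dx ∧ dy gives (y) dx ∧ dy ∧ dz
Collecting like 3-forms: d(omega) = (y) dx ∧ dy ∧ dz.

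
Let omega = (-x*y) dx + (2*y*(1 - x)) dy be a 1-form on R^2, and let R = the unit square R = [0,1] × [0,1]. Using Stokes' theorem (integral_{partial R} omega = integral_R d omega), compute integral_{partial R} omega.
integral_(partial R) omega = -1/2

Stokes: integral_partial_R omega = integral_R d omega with d omega = (∂Q/∂x - ∂P/∂y) dx ∧ dy.
  ∂Q/∂x = -2*y
  ∂P/∂y = -x
  integrand = ∂Q/∂x - ∂P/∂y = x - 2*y.
Integrating over R: integral_0^1 integral_0^1 (x - 2*y) dx dy = -1/2.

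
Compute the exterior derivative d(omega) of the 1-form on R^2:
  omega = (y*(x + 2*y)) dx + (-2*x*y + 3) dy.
d(omega) = (-x - 6*y) dx ∧ dy

For a 1-form omega = sum_i f_i dx_i, the exterior derivative is
  d(omega) = sum_{i < j} (∂f_j/∂x_i - ∂f_i/∂x_j) dx_i ∧ dx_j.
  coefficient of dx ∧ dy: ∂f_2/∂x - ∂f_1/∂y = ∂(-2*x*y + 3)/∂x - ∂(y*(x + 2*y))/∂y = -x - 6*y
Assembling: d(omega) = (-x - 6*y) dx ∧ dy.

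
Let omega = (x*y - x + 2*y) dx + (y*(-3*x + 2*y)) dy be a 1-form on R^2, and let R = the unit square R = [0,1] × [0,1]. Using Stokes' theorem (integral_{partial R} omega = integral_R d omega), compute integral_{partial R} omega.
integral_(partial R) omega = -4

Stokes: integral_partial_R omega = integral_R d omega with d omega = (∂Q/∂x - ∂P/∂y) dx ∧ dy.
  ∂Q/∂x = -3*y
  ∂P/∂y = x + 2
  integrand = ∂Q/∂x - ∂P/∂y = -x - 3*y - 2.
Integrating over R: integral_0^1 integral_0^1 (-x - 3*y - 2) dx dy = -4.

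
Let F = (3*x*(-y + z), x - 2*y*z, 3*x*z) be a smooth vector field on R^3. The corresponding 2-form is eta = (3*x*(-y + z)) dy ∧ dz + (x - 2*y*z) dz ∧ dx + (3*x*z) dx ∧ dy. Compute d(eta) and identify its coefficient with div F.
d(eta) = (3*x - 3*y + z) dx ∧ dy ∧ dz; div F = 3*x - 3*y + z

For a 2-form in R^3 of the form above, applying d gives a 3-form with coefficient ∂P/∂x + ∂Q/∂y + ∂R/∂z:
  ∂P/∂x = -3*y + 3*z
  ∂Q/∂y = -2*z
  ∂R/∂z = 3*x
Sum = 3*x - 3*y + z, which is exactly div F.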